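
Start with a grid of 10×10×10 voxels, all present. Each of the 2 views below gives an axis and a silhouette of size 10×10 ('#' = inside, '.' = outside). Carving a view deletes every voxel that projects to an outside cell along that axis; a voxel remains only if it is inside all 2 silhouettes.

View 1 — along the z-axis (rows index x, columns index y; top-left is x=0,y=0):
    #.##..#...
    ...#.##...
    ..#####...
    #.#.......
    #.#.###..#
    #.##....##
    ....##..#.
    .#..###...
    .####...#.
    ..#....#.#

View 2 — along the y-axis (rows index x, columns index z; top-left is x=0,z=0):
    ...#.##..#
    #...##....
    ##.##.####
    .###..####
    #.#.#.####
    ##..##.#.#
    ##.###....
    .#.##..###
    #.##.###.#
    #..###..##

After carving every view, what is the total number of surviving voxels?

initial block: 10^3 = 1000
carve view 1 (along z, XY-mask fill 40/100): 400 voxels remain
carve view 2 (along y, XZ-mask fill 59/100): 243 voxels remain

remaining voxels: 243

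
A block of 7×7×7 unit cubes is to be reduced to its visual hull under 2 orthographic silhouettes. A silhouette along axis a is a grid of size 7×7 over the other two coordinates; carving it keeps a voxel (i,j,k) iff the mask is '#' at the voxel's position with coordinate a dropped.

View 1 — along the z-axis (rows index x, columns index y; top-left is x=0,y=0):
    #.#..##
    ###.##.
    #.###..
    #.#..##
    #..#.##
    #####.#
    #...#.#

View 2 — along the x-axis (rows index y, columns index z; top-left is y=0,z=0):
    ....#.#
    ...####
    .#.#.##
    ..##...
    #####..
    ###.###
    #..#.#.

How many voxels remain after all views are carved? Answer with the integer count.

full grid |V| = 343
[1] z-view keeps 30 columns → grid now 210
[2] x-view keeps 26 columns → grid now 107

remaining voxels: 107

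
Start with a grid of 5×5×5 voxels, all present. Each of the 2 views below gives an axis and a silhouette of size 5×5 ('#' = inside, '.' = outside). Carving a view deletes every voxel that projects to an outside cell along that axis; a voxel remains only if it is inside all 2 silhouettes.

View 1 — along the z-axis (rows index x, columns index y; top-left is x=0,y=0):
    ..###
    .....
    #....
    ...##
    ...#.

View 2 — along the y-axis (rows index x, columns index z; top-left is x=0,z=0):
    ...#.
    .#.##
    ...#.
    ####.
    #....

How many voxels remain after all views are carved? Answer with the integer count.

initial block: 5^3 = 125
[1] z-view keeps 7 columns → grid now 35
[2] y-view keeps 10 columns → grid now 13

remaining voxels: 13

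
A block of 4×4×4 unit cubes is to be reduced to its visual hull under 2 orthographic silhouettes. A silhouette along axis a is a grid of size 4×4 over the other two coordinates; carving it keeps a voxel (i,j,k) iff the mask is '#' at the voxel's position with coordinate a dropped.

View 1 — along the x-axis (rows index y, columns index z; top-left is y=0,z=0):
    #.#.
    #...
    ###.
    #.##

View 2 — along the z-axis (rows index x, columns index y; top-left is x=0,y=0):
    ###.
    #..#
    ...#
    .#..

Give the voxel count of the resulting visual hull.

initial block: 4^3 = 64
[1] x-view keeps 9 columns → grid now 36
[2] z-view keeps 7 columns → grid now 15

remaining voxels: 15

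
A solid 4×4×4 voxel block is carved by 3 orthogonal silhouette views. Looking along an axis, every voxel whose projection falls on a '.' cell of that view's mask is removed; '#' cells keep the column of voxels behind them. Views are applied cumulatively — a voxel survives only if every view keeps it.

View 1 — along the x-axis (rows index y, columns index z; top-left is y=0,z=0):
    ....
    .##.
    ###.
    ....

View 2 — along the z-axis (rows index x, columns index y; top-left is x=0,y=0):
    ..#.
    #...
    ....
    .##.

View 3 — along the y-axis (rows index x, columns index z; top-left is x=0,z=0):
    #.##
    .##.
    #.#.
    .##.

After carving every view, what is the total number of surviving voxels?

initial block: 4^3 = 64
  1. axis=0 (YZ plane), |mask|=5  ⇒  voxels=20
  2. axis=2 (XY plane), |mask|=4  ⇒  voxels=8
  3. axis=1 (XZ plane), |mask|=9  ⇒  voxels=6

voxel count = 6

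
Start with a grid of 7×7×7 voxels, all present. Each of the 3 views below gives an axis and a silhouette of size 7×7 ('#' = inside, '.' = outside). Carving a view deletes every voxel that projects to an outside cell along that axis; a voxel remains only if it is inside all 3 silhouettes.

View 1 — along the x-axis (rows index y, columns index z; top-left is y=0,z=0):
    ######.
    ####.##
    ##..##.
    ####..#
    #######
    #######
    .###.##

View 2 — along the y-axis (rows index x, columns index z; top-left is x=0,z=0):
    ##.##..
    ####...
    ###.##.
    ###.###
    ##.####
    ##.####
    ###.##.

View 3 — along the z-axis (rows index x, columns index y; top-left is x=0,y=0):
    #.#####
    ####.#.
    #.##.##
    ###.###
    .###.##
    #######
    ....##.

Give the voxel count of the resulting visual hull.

start: 7×7×7 = 343 voxels
after view 1 [x-axis, 40 of 49 cells solid] → remaining = 280
after view 2 [y-axis, 36 of 49 cells solid] → remaining = 208
after view 3 [z-axis, 36 of 49 cells solid] → remaining = 155

remaining voxels: 155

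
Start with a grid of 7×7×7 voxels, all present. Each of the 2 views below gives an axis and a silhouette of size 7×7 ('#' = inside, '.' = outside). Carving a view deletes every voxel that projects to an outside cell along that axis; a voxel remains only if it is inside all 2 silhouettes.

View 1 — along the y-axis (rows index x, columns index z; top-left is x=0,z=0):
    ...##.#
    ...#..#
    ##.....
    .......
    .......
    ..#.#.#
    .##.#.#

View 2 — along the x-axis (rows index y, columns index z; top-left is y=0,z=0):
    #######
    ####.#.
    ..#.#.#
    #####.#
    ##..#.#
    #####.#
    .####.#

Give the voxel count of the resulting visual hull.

initial block: 7^3 = 343
V1 y: intersect with XZ mask (14 set) -- 98 left
V2 x: intersect with YZ mask (36 set) -- 81 left

voxel count = 81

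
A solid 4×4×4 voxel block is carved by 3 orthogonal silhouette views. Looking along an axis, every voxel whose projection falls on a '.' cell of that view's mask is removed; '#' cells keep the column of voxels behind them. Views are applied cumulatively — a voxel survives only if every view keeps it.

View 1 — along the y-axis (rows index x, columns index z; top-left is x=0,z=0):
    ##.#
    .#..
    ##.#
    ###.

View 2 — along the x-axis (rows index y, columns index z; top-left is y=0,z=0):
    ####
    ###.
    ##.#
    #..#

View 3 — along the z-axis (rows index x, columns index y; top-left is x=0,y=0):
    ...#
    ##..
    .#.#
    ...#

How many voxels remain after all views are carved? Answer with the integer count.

remaining voxels: 9

before carving: 64 voxels (4×4×4)
  1. axis=1 (XZ plane), |mask|=10  ⇒  voxels=40
  2. axis=0 (YZ plane), |mask|=12  ⇒  voxels=32
  3. axis=2 (XY plane), |mask|=6  ⇒  voxels=9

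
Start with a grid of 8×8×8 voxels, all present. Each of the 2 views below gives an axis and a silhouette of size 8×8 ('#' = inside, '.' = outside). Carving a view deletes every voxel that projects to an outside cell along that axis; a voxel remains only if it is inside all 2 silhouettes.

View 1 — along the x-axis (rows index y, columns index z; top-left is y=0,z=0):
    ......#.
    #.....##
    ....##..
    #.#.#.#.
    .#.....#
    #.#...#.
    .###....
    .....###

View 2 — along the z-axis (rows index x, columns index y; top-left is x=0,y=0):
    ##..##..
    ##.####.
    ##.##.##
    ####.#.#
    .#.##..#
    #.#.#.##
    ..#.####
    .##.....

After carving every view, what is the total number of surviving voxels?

before carving: 512 voxels (8×8×8)
step 1: project along x, AND mask (21/64) → |grid| = 168
step 2: project along z, AND mask (38/64) → |grid| = 98

|visual hull| = 98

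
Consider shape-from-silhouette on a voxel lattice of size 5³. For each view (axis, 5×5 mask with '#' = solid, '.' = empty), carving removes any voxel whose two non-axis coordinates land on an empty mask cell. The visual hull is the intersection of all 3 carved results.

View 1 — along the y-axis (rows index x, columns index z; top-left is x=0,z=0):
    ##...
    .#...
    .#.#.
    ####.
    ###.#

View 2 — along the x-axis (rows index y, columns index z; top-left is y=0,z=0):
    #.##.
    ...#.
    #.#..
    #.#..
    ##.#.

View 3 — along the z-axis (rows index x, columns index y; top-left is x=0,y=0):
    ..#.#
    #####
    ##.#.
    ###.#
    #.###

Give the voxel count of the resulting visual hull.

23 voxels

full grid |V| = 125
carve view 1 (along y, XZ-mask fill 13/25): 65 voxels remain
carve view 2 (along x, YZ-mask fill 11/25): 29 voxels remain
carve view 3 (along z, XY-mask fill 18/25): 23 voxels remain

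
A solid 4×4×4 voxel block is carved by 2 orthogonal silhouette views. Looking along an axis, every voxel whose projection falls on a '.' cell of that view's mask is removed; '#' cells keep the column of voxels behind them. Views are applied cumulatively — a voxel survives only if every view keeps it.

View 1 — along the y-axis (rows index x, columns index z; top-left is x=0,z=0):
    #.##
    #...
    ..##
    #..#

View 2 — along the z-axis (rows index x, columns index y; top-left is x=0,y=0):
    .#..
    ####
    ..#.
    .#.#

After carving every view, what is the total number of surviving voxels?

before carving: 64 voxels (4×4×4)
after view 1 [y-axis, 8 of 16 cells solid] → remaining = 32
after view 2 [z-axis, 8 of 16 cells solid] → remaining = 13

voxel count = 13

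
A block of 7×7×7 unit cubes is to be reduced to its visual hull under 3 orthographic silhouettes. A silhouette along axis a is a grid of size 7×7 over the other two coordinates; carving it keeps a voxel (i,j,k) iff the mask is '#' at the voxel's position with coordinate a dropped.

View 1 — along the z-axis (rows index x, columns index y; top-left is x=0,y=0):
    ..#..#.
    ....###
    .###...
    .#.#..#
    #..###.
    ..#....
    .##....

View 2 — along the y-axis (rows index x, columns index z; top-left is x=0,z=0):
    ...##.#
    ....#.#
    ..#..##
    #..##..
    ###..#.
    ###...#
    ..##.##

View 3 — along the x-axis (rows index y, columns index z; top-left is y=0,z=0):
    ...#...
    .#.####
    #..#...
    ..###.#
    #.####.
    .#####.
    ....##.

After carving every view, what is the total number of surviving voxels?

start: 7×7×7 = 343 voxels
[1] z-view keeps 18 columns → grid now 126
[2] y-view keeps 23 columns → grid now 58
[3] x-view keeps 24 columns → grid now 27

voxel count = 27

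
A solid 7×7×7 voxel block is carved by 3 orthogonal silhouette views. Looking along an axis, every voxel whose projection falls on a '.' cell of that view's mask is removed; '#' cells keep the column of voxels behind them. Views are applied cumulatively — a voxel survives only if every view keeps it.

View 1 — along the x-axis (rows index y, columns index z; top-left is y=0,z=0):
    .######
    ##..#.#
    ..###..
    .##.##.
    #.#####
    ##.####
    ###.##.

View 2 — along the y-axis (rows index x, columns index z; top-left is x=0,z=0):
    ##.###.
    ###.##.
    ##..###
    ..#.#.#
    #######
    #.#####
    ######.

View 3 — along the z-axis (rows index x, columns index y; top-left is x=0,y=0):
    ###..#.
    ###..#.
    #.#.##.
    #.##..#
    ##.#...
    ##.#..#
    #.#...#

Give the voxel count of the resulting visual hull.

92 voxels

start: 7×7×7 = 343 voxels
carve view 1 (along x, YZ-mask fill 34/49): 238 voxels remain
carve view 2 (along y, XZ-mask fill 37/49): 185 voxels remain
carve view 3 (along z, XY-mask fill 26/49): 92 voxels remain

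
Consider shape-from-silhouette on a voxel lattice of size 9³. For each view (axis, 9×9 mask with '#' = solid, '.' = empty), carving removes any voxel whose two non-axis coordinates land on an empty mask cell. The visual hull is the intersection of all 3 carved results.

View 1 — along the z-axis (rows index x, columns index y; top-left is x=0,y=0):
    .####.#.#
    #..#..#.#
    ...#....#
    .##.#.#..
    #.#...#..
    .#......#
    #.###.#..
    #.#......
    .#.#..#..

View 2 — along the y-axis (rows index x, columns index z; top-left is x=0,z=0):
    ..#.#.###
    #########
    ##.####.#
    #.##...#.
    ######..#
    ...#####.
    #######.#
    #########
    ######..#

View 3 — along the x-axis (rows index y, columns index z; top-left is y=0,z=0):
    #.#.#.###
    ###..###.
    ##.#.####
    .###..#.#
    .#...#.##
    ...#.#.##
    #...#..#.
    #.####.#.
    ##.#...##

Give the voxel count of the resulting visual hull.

voxel count = 111

before carving: 729 voxels (9×9×9)
after view 1 [z-axis, 31 of 81 cells solid] → remaining = 279
after view 2 [y-axis, 61 of 81 cells solid] → remaining = 206
after view 3 [x-axis, 46 of 81 cells solid] → remaining = 111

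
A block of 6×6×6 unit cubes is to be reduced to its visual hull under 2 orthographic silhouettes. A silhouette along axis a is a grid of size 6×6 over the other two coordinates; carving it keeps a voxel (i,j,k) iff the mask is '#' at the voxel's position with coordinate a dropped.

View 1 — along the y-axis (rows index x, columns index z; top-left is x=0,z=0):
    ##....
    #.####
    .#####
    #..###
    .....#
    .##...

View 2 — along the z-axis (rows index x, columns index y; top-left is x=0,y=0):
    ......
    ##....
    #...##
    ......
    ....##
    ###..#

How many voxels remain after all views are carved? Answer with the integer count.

|visual hull| = 35

initial block: 6^3 = 216
V1 y: intersect with XZ mask (19 set) -- 114 left
V2 z: intersect with XY mask (11 set) -- 35 left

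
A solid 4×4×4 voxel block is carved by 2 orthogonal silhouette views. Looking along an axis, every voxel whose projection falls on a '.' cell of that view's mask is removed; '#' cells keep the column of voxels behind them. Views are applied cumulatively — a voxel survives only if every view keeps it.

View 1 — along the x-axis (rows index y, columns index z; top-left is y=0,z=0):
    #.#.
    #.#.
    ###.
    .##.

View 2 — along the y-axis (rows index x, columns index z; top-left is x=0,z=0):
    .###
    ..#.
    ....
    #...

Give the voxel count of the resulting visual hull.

remaining voxels: 13

before carving: 64 voxels (4×4×4)
[1] x-view keeps 9 columns → grid now 36
[2] y-view keeps 5 columns → grid now 13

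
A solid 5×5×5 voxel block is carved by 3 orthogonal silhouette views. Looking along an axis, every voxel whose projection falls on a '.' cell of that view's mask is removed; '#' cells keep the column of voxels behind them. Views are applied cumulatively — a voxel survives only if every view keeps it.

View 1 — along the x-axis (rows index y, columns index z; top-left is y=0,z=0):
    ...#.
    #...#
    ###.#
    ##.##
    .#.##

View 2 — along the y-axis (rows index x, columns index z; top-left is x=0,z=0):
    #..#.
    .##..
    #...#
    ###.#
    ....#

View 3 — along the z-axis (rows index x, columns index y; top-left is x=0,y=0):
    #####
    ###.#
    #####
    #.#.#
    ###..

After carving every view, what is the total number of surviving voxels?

remaining voxels: 24

start: 5×5×5 = 125 voxels
after view 1 [x-axis, 14 of 25 cells solid] → remaining = 70
after view 2 [y-axis, 11 of 25 cells solid] → remaining = 32
after view 3 [z-axis, 20 of 25 cells solid] → remaining = 24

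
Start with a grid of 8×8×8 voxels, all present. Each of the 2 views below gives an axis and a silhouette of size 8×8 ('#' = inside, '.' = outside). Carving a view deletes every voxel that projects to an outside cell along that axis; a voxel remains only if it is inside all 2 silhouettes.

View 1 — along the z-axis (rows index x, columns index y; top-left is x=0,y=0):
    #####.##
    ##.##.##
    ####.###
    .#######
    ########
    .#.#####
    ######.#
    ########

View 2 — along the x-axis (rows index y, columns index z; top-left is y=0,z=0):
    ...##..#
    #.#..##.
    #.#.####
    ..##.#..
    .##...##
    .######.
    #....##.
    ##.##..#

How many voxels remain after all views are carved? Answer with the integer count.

voxel count = 235

initial block: 8^3 = 512
  1. axis=2 (XY plane), |mask|=56  ⇒  voxels=448
  2. axis=0 (YZ plane), |mask|=34  ⇒  voxels=235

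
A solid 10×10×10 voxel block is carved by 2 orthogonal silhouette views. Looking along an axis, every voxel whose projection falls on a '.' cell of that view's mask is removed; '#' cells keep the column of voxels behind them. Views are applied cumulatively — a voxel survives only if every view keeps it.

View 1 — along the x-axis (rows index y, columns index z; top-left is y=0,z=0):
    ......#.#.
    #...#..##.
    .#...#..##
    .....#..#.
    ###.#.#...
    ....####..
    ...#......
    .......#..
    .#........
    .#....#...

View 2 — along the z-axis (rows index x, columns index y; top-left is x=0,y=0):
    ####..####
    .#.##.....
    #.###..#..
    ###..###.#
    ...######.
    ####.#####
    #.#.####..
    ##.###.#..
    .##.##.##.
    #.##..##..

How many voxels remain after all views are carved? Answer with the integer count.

|visual hull| = 159

full grid |V| = 1000
  1. axis=0 (YZ plane), |mask|=26  ⇒  voxels=260
  2. axis=2 (XY plane), |mask|=61  ⇒  voxels=159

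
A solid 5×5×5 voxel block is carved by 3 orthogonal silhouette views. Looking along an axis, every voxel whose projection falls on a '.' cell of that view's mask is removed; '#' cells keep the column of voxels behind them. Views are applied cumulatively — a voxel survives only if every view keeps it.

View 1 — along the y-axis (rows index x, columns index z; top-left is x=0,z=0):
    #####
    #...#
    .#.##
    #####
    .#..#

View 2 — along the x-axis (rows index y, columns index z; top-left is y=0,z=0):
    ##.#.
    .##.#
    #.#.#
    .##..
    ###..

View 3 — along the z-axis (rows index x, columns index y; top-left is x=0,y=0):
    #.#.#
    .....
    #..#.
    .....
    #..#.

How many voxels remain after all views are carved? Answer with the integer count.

full grid |V| = 125
V1 y: intersect with XZ mask (17 set) -- 85 left
V2 x: intersect with YZ mask (14 set) -- 46 left
V3 z: intersect with XY mask (7 set) -- 14 left

remaining voxels: 14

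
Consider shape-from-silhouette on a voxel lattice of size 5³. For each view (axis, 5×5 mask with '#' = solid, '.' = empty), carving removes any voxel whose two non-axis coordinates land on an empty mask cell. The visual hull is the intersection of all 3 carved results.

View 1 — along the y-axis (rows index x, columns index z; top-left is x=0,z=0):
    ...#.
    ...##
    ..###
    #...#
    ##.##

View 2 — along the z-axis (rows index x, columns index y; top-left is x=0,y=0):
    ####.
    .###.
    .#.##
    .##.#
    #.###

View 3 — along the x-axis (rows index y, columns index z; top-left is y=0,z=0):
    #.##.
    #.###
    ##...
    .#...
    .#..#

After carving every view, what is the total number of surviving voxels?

voxel count = 19

before carving: 125 voxels (5×5×5)
V1 y: intersect with XZ mask (12 set) -- 60 left
V2 z: intersect with XY mask (17 set) -- 41 left
V3 x: intersect with YZ mask (12 set) -- 19 left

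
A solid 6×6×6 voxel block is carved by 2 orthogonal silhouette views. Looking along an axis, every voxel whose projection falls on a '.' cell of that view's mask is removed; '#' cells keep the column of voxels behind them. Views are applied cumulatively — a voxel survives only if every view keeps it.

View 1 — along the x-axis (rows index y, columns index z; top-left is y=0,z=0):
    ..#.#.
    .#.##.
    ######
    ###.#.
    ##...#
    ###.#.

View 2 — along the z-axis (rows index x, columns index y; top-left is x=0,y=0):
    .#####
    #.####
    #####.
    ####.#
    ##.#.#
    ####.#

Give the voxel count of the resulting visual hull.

full grid |V| = 216
after view 1 [x-axis, 22 of 36 cells solid] → remaining = 132
after view 2 [z-axis, 29 of 36 cells solid] → remaining = 108

remaining voxels: 108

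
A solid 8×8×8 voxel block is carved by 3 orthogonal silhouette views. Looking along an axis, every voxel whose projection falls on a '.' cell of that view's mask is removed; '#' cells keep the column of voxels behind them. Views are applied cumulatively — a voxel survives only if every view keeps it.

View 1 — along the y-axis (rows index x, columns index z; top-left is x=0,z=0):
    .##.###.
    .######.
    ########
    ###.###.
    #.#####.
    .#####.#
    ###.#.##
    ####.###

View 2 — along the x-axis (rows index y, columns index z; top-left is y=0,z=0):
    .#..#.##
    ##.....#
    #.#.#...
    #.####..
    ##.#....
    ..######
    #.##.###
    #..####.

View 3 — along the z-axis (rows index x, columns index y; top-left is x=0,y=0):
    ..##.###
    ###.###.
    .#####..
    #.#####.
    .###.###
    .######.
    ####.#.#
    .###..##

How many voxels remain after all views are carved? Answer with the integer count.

start: 8×8×8 = 512 voxels
after view 1 [y-axis, 50 of 64 cells solid] → remaining = 400
after view 2 [x-axis, 35 of 64 cells solid] → remaining = 215
after view 3 [z-axis, 45 of 64 cells solid] → remaining = 154

voxel count = 154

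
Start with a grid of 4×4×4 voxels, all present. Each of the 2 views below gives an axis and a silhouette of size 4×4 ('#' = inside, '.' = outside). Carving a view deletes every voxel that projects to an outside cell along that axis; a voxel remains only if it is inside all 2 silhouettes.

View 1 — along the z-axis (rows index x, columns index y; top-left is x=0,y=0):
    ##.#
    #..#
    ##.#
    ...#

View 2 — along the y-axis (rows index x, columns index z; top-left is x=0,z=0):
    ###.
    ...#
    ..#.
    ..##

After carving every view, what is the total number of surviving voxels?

full grid |V| = 64
carve view 1 (along z, XY-mask fill 9/16): 36 voxels remain
carve view 2 (along y, XZ-mask fill 7/16): 16 voxels remain

remaining voxels: 16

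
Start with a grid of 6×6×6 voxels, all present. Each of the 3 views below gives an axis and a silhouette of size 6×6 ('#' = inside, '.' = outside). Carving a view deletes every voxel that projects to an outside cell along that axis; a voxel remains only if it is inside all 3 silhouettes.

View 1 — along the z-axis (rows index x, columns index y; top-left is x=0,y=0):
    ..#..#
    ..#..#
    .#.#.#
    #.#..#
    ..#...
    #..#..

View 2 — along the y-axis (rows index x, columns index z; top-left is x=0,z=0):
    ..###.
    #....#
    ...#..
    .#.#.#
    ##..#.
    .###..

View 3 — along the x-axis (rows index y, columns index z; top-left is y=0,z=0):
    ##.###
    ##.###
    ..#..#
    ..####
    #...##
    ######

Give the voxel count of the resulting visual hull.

remaining voxels: 21

before carving: 216 voxels (6×6×6)
step 1: project along z, AND mask (13/36) → |grid| = 78
step 2: project along y, AND mask (15/36) → |grid| = 31
step 3: project along x, AND mask (25/36) → |grid| = 21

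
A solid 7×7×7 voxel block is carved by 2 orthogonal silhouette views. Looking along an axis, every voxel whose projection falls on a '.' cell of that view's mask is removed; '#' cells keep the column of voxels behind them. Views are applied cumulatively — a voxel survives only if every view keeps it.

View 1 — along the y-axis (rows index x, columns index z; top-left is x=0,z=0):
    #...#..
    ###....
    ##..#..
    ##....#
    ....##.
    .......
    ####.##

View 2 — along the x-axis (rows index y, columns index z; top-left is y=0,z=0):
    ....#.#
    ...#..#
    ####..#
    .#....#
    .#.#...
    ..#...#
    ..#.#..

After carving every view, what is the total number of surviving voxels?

42 voxels

start: 7×7×7 = 343 voxels
  1. axis=1 (XZ plane), |mask|=19  ⇒  voxels=133
  2. axis=0 (YZ plane), |mask|=17  ⇒  voxels=42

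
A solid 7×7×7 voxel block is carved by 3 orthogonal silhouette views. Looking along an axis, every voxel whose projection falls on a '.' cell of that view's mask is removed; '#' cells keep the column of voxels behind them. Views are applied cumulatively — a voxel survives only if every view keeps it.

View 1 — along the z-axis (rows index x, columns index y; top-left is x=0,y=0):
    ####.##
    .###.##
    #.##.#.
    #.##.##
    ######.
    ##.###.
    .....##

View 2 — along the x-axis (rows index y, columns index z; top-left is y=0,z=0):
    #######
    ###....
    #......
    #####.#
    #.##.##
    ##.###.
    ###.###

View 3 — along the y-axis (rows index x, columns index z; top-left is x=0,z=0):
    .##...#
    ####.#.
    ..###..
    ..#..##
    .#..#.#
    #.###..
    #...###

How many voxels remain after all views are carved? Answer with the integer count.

initial block: 7^3 = 343
V1 z: intersect with XY mask (33 set) -- 231 left
V2 x: intersect with YZ mask (33 set) -- 157 left
V3 y: intersect with XZ mask (25 set) -- 78 left

|visual hull| = 78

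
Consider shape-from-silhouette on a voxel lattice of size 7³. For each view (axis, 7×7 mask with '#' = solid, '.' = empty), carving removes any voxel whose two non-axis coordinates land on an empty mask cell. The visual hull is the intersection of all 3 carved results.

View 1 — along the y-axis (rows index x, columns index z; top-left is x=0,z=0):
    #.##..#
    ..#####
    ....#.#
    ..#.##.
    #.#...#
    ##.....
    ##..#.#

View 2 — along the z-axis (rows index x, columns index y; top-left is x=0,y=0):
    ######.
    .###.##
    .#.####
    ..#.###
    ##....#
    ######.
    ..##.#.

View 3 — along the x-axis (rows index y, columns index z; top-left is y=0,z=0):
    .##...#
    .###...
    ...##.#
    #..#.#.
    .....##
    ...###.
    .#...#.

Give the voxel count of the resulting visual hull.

remaining voxels: 38

start: 7×7×7 = 343 voxels
[1] y-view keeps 23 columns → grid now 161
[2] z-view keeps 32 columns → grid now 104
[3] x-view keeps 19 columns → grid now 38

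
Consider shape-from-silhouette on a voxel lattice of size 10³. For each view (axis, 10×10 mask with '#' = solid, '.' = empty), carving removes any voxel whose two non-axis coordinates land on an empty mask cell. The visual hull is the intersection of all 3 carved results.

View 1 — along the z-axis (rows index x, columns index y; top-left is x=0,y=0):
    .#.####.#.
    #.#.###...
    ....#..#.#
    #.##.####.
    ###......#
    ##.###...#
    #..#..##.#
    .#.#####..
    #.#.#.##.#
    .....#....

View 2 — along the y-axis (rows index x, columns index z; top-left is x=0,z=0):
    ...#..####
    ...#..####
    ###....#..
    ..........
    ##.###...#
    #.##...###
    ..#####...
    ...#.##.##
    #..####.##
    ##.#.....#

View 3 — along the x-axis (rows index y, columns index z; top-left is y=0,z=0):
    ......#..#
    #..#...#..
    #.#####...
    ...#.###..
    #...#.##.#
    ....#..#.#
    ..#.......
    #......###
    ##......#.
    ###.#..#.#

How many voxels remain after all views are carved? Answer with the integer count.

voxel count = 88

initial block: 10^3 = 1000
after view 1 [z-axis, 49 of 100 cells solid] → remaining = 490
after view 2 [y-axis, 47 of 100 cells solid] → remaining = 228
after view 3 [x-axis, 37 of 100 cells solid] → remaining = 88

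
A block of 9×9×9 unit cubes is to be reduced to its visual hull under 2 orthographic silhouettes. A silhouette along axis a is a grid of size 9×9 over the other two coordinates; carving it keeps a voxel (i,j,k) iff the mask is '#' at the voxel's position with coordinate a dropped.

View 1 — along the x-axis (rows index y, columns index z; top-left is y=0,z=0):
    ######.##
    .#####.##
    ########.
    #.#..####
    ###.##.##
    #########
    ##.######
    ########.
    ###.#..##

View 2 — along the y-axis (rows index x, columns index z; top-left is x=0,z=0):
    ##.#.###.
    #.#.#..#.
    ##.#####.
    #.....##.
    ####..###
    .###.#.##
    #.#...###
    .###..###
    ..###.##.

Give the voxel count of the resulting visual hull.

initial block: 9^3 = 729
carve view 1 (along x, YZ-mask fill 67/81): 603 voxels remain
carve view 2 (along y, XZ-mask fill 49/81): 364 voxels remain

voxel count = 364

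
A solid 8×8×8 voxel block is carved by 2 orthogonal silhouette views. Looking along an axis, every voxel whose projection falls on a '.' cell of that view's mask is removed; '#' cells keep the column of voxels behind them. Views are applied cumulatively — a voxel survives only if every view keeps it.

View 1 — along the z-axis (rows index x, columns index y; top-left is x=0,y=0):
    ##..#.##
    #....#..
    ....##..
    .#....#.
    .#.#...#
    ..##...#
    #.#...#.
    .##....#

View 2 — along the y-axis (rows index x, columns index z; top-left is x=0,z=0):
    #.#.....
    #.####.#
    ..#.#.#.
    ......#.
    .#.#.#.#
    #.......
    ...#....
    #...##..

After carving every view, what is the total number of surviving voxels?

start: 8×8×8 = 512 voxels
V1 z: intersect with XY mask (23 set) -- 184 left
V2 y: intersect with XZ mask (21 set) -- 57 left

remaining voxels: 57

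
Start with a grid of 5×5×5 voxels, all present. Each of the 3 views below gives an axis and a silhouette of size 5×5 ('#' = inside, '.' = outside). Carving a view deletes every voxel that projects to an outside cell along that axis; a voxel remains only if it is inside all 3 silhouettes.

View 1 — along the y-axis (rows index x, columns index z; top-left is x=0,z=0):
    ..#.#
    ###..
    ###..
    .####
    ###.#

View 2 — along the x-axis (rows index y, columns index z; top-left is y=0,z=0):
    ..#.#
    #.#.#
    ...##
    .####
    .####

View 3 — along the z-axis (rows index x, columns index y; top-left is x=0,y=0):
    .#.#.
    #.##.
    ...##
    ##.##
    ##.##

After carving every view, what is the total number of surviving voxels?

full grid |V| = 125
V1 y: intersect with XZ mask (16 set) -- 80 left
V2 x: intersect with YZ mask (15 set) -- 49 left
V3 z: intersect with XY mask (15 set) -- 34 left

34 voxels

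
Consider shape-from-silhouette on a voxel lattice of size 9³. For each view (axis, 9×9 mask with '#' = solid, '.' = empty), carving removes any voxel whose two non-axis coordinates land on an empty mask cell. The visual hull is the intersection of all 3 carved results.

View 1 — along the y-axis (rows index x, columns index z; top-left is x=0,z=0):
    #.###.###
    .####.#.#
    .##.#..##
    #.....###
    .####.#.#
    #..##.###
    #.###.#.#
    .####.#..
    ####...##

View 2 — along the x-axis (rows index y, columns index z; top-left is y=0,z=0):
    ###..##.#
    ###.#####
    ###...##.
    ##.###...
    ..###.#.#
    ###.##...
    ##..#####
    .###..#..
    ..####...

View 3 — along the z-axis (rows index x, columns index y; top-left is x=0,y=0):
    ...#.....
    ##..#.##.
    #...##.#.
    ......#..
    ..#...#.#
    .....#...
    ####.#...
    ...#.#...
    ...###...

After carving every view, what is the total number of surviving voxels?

full grid |V| = 729
[1] y-view keeps 51 columns → grid now 459
[2] x-view keeps 49 columns → grid now 273
[3] z-view keeps 25 columns → grid now 85

remaining voxels: 85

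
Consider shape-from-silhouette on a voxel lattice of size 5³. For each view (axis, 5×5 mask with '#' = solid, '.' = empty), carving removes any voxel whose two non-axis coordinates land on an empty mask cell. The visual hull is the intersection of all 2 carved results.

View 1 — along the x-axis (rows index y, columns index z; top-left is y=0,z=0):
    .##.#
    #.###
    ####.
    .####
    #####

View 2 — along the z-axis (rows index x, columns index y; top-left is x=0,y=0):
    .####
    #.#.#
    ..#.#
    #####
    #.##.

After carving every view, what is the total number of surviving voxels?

start: 5×5×5 = 125 voxels
carve view 1 (along x, YZ-mask fill 20/25): 100 voxels remain
carve view 2 (along z, XY-mask fill 17/25): 69 voxels remain

|visual hull| = 69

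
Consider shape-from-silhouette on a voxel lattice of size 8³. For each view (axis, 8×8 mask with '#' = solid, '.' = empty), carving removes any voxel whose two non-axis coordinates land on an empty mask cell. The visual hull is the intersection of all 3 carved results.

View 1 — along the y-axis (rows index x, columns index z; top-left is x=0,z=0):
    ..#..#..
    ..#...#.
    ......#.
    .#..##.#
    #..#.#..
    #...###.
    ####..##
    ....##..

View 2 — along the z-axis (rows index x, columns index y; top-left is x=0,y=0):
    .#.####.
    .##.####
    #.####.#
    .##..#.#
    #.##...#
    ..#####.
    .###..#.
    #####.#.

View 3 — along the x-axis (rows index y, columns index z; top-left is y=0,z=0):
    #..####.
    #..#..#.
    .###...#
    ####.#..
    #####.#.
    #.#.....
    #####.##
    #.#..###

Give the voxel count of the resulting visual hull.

initial block: 8^3 = 512
after view 1 [y-axis, 24 of 64 cells solid] → remaining = 192
after view 2 [z-axis, 40 of 64 cells solid] → remaining = 112
after view 3 [x-axis, 37 of 64 cells solid] → remaining = 61

voxel count = 61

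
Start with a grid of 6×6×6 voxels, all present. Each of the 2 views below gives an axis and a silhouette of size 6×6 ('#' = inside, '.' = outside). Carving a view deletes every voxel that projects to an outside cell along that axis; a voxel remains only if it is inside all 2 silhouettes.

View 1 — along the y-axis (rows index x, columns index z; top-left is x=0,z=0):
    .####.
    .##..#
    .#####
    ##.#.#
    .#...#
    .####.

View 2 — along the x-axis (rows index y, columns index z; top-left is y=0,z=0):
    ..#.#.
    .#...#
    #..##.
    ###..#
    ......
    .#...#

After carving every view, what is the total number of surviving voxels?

|visual hull| = 50

start: 6×6×6 = 216 voxels
V1 y: intersect with XZ mask (22 set) -- 132 left
V2 x: intersect with YZ mask (13 set) -- 50 left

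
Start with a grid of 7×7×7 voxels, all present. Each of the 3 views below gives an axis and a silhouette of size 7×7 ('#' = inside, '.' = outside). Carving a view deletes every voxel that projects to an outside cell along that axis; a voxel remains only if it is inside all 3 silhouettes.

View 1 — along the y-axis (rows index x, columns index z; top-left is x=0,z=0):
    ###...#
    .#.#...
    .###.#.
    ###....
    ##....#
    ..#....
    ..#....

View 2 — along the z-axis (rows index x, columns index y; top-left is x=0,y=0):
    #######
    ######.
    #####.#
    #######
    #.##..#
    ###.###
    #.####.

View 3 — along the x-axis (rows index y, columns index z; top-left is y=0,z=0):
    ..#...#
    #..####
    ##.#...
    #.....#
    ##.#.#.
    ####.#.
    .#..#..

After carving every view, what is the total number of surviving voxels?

full grid |V| = 343
V1 y: intersect with XZ mask (18 set) -- 126 left
V2 z: intersect with XY mask (41 set) -- 108 left
V3 x: intersect with YZ mask (23 set) -- 51 left

voxel count = 51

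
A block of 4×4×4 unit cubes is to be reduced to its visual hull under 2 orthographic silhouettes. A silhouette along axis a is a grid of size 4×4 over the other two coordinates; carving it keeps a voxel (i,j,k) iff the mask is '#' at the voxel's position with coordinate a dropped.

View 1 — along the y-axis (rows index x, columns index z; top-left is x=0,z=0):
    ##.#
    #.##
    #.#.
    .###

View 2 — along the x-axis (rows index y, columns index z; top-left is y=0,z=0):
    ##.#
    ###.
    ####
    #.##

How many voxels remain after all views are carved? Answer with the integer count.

before carving: 64 voxels (4×4×4)
V1 y: intersect with XZ mask (11 set) -- 44 left
V2 x: intersect with YZ mask (13 set) -- 36 left

remaining voxels: 36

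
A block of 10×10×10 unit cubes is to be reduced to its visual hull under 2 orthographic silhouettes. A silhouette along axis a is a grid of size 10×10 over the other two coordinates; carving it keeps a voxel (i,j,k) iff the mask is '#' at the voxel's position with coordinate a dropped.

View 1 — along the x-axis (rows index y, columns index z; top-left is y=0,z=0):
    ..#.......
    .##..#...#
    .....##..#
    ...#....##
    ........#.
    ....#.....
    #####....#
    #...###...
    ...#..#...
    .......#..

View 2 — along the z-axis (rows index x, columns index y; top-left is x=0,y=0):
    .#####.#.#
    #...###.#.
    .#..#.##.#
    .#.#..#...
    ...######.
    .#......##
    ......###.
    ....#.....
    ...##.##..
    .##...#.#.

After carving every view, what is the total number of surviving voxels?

before carving: 1000 voxels (10×10×10)
  1. axis=0 (YZ plane), |mask|=26  ⇒  voxels=260
  2. axis=2 (XY plane), |mask|=41  ⇒  voxels=123

voxel count = 123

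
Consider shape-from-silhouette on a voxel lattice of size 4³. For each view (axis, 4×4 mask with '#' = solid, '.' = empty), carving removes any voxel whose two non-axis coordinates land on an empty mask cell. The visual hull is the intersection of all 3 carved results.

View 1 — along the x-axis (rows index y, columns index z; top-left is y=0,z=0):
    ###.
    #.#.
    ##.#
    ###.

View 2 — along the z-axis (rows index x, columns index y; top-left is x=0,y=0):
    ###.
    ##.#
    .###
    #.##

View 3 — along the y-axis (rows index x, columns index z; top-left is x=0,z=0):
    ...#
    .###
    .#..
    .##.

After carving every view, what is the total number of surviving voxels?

before carving: 64 voxels (4×4×4)
after view 1 [x-axis, 11 of 16 cells solid] → remaining = 44
after view 2 [z-axis, 12 of 16 cells solid] → remaining = 33
after view 3 [y-axis, 7 of 16 cells solid] → remaining = 13

remaining voxels: 13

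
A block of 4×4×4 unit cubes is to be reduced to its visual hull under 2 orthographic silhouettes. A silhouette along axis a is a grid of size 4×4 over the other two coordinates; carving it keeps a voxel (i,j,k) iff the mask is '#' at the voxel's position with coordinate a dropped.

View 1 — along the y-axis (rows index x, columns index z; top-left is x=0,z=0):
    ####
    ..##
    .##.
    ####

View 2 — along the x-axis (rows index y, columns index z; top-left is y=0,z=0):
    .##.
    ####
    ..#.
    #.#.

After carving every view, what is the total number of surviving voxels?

full grid |V| = 64
carve view 1 (along y, XZ-mask fill 12/16): 48 voxels remain
carve view 2 (along x, YZ-mask fill 9/16): 29 voxels remain

remaining voxels: 29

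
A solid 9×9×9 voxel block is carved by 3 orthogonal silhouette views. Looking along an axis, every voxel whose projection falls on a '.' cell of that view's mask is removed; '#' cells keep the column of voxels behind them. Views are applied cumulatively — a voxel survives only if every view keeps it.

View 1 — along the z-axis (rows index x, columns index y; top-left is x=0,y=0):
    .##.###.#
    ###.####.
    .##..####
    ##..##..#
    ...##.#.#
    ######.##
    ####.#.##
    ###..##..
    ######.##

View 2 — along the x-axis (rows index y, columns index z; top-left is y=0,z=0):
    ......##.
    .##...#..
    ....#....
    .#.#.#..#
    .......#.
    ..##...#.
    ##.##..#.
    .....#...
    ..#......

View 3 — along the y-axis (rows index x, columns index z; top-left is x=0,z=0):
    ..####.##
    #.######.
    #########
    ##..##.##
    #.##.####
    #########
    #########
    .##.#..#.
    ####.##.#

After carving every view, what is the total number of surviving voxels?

|visual hull| = 102

before carving: 729 voxels (9×9×9)
step 1: project along z, AND mask (56/81) → |grid| = 504
step 2: project along x, AND mask (21/81) → |grid| = 126
step 3: project along y, AND mask (64/81) → |grid| = 102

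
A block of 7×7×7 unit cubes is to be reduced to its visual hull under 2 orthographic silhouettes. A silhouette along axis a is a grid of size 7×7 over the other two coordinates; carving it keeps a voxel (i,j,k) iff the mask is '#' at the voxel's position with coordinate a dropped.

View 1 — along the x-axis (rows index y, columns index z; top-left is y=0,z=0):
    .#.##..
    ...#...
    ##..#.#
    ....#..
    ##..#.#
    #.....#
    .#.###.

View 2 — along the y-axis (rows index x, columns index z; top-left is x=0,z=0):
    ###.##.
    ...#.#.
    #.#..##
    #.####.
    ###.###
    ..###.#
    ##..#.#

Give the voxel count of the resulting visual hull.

remaining voxels: 78

start: 7×7×7 = 343 voxels
after view 1 [x-axis, 19 of 49 cells solid] → remaining = 133
after view 2 [y-axis, 30 of 49 cells solid] → remaining = 78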